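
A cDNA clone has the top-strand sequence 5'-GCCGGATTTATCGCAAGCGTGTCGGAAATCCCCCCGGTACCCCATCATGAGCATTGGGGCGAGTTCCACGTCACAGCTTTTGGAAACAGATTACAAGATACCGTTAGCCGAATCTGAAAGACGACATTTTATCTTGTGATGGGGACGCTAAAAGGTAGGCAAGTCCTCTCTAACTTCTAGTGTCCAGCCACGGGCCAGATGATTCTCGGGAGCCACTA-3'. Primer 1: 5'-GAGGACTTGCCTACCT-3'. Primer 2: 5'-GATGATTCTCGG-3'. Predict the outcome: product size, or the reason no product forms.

Primer 1 (GAGGACTTGCCTACCT) has reverse complement AGGTAGGCAAGTCCTC, which matches the top strand at positions 153–168; primer 1 anneals to the top strand there with its 3' end pointing upstream toward position 153.
Primer 2 (GATGATTCTCGG) matches the top strand directly at positions 198–209; it anneals to the bottom strand with its 3' end pointing downstream toward position 209.
The 3' ends diverge (primer 1 extends toward position 1, primer 2 toward position 218), so the primers never converge on a shared product.

No product — the primers' 3' ends point away from each other.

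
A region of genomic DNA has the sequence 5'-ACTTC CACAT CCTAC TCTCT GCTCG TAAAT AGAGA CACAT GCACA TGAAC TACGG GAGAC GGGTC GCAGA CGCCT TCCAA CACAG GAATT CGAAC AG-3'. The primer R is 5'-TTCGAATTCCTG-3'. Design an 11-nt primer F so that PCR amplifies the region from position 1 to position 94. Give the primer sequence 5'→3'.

The reverse primer's reverse complement CAGGAATTCGAA matches the template at positions 83–94; the product starts at position 1.
The forward primer is identical to the top strand over positions 1–11: ACTTCCACATC.

5'-ACTTCCACATC-3'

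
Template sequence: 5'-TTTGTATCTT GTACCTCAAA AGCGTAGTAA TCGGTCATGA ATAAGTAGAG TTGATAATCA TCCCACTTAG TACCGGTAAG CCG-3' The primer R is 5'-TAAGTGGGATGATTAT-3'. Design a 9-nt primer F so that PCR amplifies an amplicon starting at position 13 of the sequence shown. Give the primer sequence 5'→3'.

5'-ACCTCAAAA-3'

The reverse primer's reverse complement ATAATCATCCCACTTA matches the template at positions 54–69; the product starts at position 13.
The forward primer is identical to the top strand over positions 13–21: ACCTCAAAA.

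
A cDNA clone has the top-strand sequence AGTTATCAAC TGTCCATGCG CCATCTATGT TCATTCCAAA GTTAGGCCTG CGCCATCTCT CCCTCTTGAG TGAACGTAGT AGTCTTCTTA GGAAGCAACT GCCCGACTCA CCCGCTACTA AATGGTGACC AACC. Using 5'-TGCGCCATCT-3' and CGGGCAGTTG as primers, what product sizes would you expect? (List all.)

89 bp, 57 bp

The forward primer TGCGCCATCT matches the top strand at positions 17–26, 49–58.
The reverse primer's reverse complement is CAACTGCCCG, matching at positions 96–105.
Each forward site pairs with the reverse site to give a product ending at position 105: sizes 89, 57 bp.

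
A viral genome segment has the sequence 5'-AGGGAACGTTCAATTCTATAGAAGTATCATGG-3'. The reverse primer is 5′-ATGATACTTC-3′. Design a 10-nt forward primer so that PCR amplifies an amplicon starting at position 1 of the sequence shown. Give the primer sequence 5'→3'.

The reverse primer's reverse complement GAAGTATCAT matches the template at positions 21–30; the product starts at position 1.
The forward primer is identical to the top strand over positions 1–10: AGGGAACGTT.

5'-AGGGAACGTT-3'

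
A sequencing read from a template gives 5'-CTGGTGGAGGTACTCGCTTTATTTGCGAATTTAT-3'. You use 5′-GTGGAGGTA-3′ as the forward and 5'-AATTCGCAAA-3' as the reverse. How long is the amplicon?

Forward primer GTGGAGGTA is found on the top strand at positions 4–12.
Reverse complement of the reverse primer: TTTGCGAATT. This occurs on the top strand at positions 22–31.
Product length = (reverse-primer end) − (forward-primer start) + 1 = 31 − 4 + 1 = 28 bp.

28 bp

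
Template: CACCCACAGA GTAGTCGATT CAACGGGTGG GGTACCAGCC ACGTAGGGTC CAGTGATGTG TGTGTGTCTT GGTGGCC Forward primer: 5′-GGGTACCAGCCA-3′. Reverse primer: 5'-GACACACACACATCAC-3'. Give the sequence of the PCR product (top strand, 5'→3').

5'-GGGTACCAGCCACGTAGGGTCCAGTGATGTGTGTGTGTC-3'

Scanning the template, GGGTACCAGCCA occurs at positions 30–41; this primer anneals to the bottom strand there with its 3' end pointing downstream.
Reverse complement of the reverse primer: GTGATGTGTGTGTGTC. This occurs on the top strand at positions 53–68.
The product is the template from position 30 through 68 (39 bp).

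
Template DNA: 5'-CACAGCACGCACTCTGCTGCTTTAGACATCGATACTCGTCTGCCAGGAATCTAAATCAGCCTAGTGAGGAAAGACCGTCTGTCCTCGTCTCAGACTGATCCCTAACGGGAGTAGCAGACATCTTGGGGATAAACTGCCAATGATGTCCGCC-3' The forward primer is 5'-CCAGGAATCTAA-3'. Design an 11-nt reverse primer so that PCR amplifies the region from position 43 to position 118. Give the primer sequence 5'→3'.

The product's 3' end on the top strand is position 118.
The reverse primer anneals to the top strand over positions 108–118, i.e. to GGAGTAGCAGA.
Its sequence written 5'→3' is the reverse complement: TCTGCTACTCC.

5'-TCTGCTACTCC-3'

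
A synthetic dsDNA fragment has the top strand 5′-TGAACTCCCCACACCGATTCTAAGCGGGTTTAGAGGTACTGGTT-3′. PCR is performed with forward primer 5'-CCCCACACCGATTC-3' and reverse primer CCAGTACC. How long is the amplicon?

Scanning the template, CCCCACACCGATTC occurs at positions 7–20; this primer anneals to the bottom strand there with its 3' end pointing downstream.
Reverse complement of the reverse primer: GGTACTGG. This occurs on the top strand at positions 35–42.
The product runs from position 7 to position 42, so its length is 42 − 7 + 1 = 36 bp.

36 bp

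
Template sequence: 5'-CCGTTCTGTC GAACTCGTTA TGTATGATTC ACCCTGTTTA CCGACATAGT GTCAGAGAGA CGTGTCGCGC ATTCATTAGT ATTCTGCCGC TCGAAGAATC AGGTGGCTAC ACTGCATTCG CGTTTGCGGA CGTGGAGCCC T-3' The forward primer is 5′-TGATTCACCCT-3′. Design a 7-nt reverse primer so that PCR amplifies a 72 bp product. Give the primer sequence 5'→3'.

5'-CTTCGAG-3'

The forward primer binds at positions 25–35, so a 72 bp product ends at position 25 + 72 − 1 = 96.
The reverse primer anneals to the top strand over positions 90–96, i.e. to CTCGAAG.
Its sequence written 5'→3' is the reverse complement: CTTCGAG.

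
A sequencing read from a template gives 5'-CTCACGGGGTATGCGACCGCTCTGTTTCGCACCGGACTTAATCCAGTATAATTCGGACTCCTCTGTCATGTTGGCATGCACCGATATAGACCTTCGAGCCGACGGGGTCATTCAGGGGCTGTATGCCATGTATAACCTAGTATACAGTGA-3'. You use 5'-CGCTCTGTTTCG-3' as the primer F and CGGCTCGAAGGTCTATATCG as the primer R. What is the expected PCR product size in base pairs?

The forward primer matches the template at positions 18–29.
The reverse primer's reverse complement is CGATATAGACCTTCGAGCCG, which matches the template at positions 82–101.
The product runs from position 18 to position 101, so its length is 101 − 18 + 1 = 84 bp.

84 bp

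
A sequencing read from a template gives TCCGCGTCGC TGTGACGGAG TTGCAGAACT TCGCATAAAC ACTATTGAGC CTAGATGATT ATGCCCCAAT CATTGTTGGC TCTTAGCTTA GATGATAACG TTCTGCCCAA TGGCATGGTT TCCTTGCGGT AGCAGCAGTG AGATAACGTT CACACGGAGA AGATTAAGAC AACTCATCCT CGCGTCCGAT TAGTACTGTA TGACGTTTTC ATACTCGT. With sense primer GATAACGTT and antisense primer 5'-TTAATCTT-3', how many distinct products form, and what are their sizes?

The forward primer GATAACGTT matches the top strand at positions 94–102, 142–150.
The reverse primer's reverse complement is AAGATTAA, matching at positions 160–167.
Each forward site pairs with the reverse site to give a product ending at position 167: sizes 74, 26 bp.

Two products: 74 bp, 26 bp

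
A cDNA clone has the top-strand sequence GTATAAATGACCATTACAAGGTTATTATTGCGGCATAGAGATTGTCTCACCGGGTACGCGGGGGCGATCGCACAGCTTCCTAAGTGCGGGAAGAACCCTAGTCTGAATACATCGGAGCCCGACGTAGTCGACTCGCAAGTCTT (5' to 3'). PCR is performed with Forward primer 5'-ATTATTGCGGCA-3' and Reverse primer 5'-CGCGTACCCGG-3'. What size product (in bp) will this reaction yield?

37 bp

Forward primer ATTATTGCGGCA is found on the top strand at positions 24–35.
Reverse complement of the reverse primer: CCGGGTACGCG. This occurs on the top strand at positions 50–60.
Product length = (reverse-primer end) − (forward-primer start) + 1 = 60 − 24 + 1 = 37 bp.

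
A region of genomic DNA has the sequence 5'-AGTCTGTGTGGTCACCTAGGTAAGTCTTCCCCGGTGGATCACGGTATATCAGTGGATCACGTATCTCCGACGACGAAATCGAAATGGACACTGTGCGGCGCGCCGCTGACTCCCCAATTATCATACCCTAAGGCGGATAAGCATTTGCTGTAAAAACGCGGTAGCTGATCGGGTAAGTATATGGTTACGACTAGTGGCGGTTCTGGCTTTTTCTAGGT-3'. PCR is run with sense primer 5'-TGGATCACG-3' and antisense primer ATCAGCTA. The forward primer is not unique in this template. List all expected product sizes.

135 bp, 117 bp

The forward primer TGGATCACG matches the top strand at positions 35–43, 53–61.
The reverse primer's reverse complement is TAGCTGAT, matching at positions 162–169.
Each forward site pairs with the reverse site to give a product ending at position 169: sizes 135, 117 bp.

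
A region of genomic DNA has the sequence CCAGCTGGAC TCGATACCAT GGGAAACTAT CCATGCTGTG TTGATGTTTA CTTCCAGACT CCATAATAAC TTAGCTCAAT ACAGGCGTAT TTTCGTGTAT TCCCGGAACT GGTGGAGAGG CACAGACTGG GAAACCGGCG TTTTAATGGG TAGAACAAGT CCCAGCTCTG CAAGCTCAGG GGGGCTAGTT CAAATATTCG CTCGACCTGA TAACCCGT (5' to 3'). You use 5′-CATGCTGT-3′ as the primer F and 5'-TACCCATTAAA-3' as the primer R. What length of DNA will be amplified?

The forward primer matches the template at positions 32–39.
Reverse complement of the reverse primer: TTTAATGGGTA. This occurs on the top strand at positions 142–152.
Product length = (reverse-primer end) − (forward-primer start) + 1 = 152 − 32 + 1 = 121 bp.

121 bp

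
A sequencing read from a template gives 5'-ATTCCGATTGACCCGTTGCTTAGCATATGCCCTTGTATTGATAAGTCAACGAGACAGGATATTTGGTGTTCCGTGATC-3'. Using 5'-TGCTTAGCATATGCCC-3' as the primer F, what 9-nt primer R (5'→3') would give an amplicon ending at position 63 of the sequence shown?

5'-AATATCCTG-3'

The forward primer binds at positions 17–32; the product's 3' end on the top strand is position 63.
The reverse primer anneals to the top strand over positions 55–63, i.e. to CAGGATATT.
Its sequence written 5'→3' is the reverse complement: AATATCCTG.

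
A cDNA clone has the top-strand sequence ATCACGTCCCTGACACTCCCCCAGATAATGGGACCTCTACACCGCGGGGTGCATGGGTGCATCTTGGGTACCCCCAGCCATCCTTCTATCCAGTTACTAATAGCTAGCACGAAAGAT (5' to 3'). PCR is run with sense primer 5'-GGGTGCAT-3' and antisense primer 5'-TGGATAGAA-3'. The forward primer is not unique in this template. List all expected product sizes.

46 bp, 38 bp

The forward primer GGGTGCAT matches the top strand at positions 47–54, 55–62.
The reverse primer's reverse complement is TTCTATCCA, matching at positions 84–92.
Each forward site pairs with the reverse site to give a product ending at position 92: sizes 46, 38 bp.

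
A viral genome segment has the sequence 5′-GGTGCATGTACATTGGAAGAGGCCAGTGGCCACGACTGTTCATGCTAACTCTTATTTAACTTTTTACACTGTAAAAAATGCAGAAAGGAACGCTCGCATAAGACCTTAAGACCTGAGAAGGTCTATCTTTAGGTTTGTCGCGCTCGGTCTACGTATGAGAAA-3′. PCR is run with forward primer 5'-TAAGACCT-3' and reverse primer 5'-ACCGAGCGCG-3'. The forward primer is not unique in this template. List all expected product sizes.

The forward primer TAAGACCT matches the top strand at positions 99–106, 107–114.
The reverse primer's reverse complement is CGCGCTCGGT, matching at positions 139–148.
Each forward site pairs with the reverse site to give a product ending at position 148: sizes 50, 42 bp.

50 bp, 42 bp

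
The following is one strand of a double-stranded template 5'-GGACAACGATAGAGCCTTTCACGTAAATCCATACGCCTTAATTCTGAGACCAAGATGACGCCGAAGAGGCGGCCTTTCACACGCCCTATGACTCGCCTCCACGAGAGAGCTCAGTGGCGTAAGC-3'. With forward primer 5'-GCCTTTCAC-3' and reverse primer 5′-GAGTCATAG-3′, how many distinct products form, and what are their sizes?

The forward primer GCCTTTCAC matches the top strand at positions 14–22, 72–80.
The reverse primer's reverse complement is CTATGACTC, matching at positions 86–94.
Each forward site pairs with the reverse site to give a product ending at position 94: sizes 81, 23 bp.

Two products: 81 bp, 23 bp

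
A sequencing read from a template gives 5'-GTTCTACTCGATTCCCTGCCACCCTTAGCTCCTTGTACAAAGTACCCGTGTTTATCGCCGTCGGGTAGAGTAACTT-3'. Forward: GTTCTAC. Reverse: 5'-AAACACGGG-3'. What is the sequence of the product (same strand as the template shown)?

5'-GTTCTACTCGATTCCCTGCCACCCTTAGCTCCTTGTACAAAGTACCCGTGTTT-3'

Scanning the template, GTTCTAC occurs at positions 1–7; this primer anneals to the bottom strand there with its 3' end pointing downstream.
Reverse complement of the reverse primer: CCCGTGTTT. This occurs on the top strand at positions 45–53.
The product is the template from position 1 through 53 (53 bp).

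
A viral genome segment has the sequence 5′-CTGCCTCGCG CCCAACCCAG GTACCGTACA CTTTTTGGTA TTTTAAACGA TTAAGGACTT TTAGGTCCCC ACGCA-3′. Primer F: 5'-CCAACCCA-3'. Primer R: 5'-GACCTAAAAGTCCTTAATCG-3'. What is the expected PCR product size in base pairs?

56 bp

The forward primer matches the template at positions 12–19.
Taking the reverse complement of GACCTAAAAGTCCTTAATCG gives CGATTAAGGACTTTTAGGTC, found at positions 48–67 on the template; the primer anneals here to the top strand with its 3' end pointing upstream.
Amplicon spans positions 12–67: 56 bp.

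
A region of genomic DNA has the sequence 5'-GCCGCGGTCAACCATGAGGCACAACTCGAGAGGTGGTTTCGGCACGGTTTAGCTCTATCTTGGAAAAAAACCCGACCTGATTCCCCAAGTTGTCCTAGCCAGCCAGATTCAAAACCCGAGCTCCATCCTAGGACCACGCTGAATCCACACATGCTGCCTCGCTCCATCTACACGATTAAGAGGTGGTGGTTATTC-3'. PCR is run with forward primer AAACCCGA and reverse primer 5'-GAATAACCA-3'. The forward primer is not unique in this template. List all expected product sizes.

The forward primer AAACCCGA matches the top strand at positions 68–75, 112–119.
The reverse primer's reverse complement is TGGTTATTC, matching at positions 187–195.
Each forward site pairs with the reverse site to give a product ending at position 195: sizes 128, 84 bp.

128 bp, 84 bp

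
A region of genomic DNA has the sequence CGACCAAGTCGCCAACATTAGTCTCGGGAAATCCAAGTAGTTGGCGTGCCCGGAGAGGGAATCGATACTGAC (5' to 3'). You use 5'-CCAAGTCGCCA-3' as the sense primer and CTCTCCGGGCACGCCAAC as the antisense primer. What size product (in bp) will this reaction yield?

54 bp

Scanning the template, CCAAGTCGCCA occurs at positions 4–14; this primer anneals to the bottom strand there with its 3' end pointing downstream.
Taking the reverse complement of CTCTCCGGGCACGCCAAC gives GTTGGCGTGCCCGGAGAG, found at positions 40–57 on the template; the primer anneals here to the top strand with its 3' end pointing upstream.
The product runs from position 4 to position 57, so its length is 57 − 4 + 1 = 54 bp.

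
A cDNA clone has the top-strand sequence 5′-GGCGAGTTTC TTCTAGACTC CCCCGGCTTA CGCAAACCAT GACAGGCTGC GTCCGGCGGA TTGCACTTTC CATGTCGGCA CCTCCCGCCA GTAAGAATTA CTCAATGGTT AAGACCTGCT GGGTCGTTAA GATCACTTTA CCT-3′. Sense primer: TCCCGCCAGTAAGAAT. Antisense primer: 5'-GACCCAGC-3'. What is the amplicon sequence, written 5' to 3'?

Scanning the template, TCCCGCCAGTAAGAAT occurs at positions 83–98; this primer anneals to the bottom strand there with its 3' end pointing downstream.
Reverse complement of the reverse primer: GCTGGGTC. This occurs on the top strand at positions 118–125.
The product is the template from position 83 through 125 (43 bp).

5'-TCCCGCCAGTAAGAATTACTCAATGGTTAAGACCTGCTGGGTC-3'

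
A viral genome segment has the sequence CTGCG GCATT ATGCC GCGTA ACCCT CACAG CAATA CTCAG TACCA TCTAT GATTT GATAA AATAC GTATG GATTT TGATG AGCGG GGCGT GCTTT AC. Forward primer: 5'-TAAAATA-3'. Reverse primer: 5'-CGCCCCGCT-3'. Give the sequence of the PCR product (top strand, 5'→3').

5'-TAAAATACGTATGGATTTTGATGAGCGGGGCG-3'

Forward primer TAAAATA is found on the top strand at positions 58–64.
Reverse complement of the reverse primer: AGCGGGGCG. This occurs on the top strand at positions 81–89.
The product is the template from position 58 through 89 (32 bp).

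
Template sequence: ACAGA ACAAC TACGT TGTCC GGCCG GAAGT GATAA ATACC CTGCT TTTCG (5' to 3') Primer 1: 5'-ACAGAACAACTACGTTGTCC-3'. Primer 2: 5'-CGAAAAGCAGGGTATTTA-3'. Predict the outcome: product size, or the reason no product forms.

Yes — a 50 bp product.

Primer 1 (ACAGAACAACTACGTTGTCC) matches the top strand at positions 1–20; it acts as a forward primer.
Primer 2's reverse complement is TAAATACCCTGCTTTTCG, matching the top strand at positions 33–50; it acts as a reverse primer.
The 3' ends face each other across positions 1–50, giving a 50 bp product.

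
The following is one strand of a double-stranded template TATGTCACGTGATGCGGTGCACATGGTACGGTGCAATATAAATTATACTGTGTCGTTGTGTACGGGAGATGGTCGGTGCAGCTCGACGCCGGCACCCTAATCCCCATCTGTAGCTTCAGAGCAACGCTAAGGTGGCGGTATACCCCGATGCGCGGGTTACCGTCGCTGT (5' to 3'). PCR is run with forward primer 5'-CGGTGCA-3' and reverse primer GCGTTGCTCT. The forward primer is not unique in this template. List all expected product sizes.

The forward primer CGGTGCA matches the top strand at positions 15–21, 29–35, 74–80.
The reverse primer's reverse complement is AGAGCAACGC, matching at positions 118–127.
Each forward site pairs with the reverse site to give a product ending at position 127: sizes 113, 99, 54 bp.

113 bp, 99 bp, 54 bp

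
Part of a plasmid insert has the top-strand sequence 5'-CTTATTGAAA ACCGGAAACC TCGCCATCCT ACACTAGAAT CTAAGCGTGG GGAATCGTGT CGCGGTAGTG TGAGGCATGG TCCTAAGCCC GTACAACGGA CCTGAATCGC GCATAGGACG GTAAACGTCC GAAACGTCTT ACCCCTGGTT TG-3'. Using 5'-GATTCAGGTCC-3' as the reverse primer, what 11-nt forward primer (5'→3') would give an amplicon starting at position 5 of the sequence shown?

5'-TTGAAAACCGG-3'

The reverse primer's reverse complement GGACCTGAATC matches the template at positions 98–108; the product starts at position 5.
The forward primer is identical to the top strand over positions 5–15: TTGAAAACCGG.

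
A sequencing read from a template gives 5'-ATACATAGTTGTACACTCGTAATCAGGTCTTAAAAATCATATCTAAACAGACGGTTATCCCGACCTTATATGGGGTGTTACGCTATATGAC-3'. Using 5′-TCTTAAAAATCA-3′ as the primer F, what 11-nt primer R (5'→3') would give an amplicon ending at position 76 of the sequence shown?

5'-ACCCCATATAA-3'

The forward primer binds at positions 28–39; the product's 3' end on the top strand is position 76.
The reverse primer anneals to the top strand over positions 66–76, i.e. to TTATATGGGGT.
Its sequence written 5'→3' is the reverse complement: ACCCCATATAA.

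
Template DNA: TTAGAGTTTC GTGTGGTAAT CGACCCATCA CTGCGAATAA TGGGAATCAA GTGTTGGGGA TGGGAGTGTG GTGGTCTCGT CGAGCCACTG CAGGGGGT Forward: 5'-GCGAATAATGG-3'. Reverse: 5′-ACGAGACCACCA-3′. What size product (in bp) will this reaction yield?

Forward primer GCGAATAATGG is found on the top strand at positions 33–43.
The reverse primer's reverse complement is TGGTGGTCTCGT, which matches the template at positions 69–80.
The product runs from position 33 to position 80, so its length is 80 − 33 + 1 = 48 bp.

48 bp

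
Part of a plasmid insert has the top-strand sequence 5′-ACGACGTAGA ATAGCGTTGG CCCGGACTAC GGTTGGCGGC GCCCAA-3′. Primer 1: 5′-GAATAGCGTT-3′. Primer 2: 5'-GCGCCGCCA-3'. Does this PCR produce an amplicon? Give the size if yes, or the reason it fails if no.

Primer 1 (GAATAGCGTT) matches the top strand at positions 9–18; it acts as a forward primer.
Primer 2's reverse complement is TGGCGGCGC, matching the top strand at positions 34–42; it acts as a reverse primer.
The 3' ends face each other across positions 9–42, giving a 34 bp product.

Yes — a 34 bp product.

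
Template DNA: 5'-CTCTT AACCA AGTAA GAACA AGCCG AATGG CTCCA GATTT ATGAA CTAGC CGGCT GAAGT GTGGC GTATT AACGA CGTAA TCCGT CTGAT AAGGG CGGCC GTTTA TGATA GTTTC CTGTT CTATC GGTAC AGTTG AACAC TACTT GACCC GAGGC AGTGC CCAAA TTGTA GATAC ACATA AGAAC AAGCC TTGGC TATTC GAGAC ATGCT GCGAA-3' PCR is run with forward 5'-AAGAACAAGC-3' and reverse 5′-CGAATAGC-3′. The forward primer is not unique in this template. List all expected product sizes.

188 bp, 22 bp

The forward primer AAGAACAAGC matches the top strand at positions 14–23, 180–189.
The reverse primer's reverse complement is GCTATTCG, matching at positions 194–201.
Each forward site pairs with the reverse site to give a product ending at position 201: sizes 188, 22 bp.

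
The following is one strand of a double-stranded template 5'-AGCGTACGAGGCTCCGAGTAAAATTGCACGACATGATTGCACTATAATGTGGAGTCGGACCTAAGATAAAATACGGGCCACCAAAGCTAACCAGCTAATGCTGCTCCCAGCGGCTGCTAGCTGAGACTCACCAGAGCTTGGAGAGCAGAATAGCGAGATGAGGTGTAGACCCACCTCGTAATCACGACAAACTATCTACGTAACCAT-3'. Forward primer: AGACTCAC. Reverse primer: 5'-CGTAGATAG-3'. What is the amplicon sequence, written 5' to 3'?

Forward primer AGACTCAC is found on the top strand at positions 124–131.
Taking the reverse complement of CGTAGATAG gives CTATCTACG, found at positions 192–200 on the template; the primer anneals here to the top strand with its 3' end pointing upstream.
The product is the template from position 124 through 200 (77 bp).

5'-AGACTCACCAGAGCTTGGAGAGCAGAATAGCGAGATGAGGTGTAGACCCACCTCGTAATCACGACAAACTATCTACG-3'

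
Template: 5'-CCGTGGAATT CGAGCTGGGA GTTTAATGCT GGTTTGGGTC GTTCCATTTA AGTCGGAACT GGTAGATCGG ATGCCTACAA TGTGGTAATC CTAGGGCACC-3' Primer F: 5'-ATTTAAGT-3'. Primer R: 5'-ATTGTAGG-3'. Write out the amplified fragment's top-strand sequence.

Scanning the template, ATTTAAGT occurs at positions 46–53; this primer anneals to the bottom strand there with its 3' end pointing downstream.
Reverse complement of the reverse primer: CCTACAAT. This occurs on the top strand at positions 74–81.
The product is the template from position 46 through 81 (36 bp).

5'-ATTTAAGTCGGAACTGGTAGATCGGATGCCTACAAT-3'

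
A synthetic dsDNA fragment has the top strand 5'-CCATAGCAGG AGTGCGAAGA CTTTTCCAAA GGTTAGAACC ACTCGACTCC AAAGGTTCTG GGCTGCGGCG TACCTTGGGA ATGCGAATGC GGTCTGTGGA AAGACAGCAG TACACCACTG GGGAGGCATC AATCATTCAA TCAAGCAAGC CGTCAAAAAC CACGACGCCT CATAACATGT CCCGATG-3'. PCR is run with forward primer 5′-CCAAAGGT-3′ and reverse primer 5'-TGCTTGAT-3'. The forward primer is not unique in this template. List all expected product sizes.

The forward primer CCAAAGGT matches the top strand at positions 26–33, 49–56.
The reverse primer's reverse complement is ATCAAGCA, matching at positions 140–147.
Each forward site pairs with the reverse site to give a product ending at position 147: sizes 122, 99 bp.

122 bp, 99 bp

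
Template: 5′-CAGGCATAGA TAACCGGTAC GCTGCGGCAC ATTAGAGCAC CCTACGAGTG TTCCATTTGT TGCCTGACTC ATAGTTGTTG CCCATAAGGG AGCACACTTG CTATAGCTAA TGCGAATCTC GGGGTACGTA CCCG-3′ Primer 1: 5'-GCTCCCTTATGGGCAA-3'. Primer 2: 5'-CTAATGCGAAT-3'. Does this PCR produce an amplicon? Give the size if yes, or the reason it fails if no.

Primer 1 (GCTCCCTTATGGGCAA) has reverse complement TTGCCCATAAGGGAGC, which matches the top strand at positions 78–93; primer 1 anneals to the top strand there with its 3' end pointing upstream toward position 78.
Primer 2 (CTAATGCGAAT) matches the top strand directly at positions 107–117; it anneals to the bottom strand with its 3' end pointing downstream toward position 117.
The 3' ends diverge (primer 1 extends toward position 1, primer 2 toward position 134), so the primers never converge on a shared product.

No product — the primers' 3' ends point away from each other.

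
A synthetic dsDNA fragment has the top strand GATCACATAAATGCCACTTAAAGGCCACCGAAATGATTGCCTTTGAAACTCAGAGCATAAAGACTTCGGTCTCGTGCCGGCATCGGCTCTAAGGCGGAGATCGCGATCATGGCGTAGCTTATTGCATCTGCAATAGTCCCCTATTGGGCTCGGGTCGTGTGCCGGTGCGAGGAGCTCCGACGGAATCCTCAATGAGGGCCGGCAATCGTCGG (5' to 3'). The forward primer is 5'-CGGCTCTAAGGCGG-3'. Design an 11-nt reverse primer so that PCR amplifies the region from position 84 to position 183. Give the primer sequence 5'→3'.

5'-CCGTCGGAGCT-3'

The product's 3' end on the top strand is position 183.
The reverse primer anneals to the top strand over positions 173–183, i.e. to AGCTCCGACGG.
Its sequence written 5'→3' is the reverse complement: CCGTCGGAGCT.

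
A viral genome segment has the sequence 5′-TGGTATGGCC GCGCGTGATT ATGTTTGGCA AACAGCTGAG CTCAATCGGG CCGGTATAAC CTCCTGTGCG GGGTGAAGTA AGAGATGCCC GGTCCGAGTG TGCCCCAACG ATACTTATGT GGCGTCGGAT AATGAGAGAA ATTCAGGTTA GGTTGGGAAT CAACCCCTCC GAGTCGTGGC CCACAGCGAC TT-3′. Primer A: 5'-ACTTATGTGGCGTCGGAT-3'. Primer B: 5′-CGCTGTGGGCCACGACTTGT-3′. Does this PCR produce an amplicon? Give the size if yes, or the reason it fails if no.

Primer B (CGCTGTGGGCCACGACTTGT) does not match the top strand, and its reverse complement ACAAGTCGTGGCCCACAGCG does not match either.
With no annealing site for primer B, no amplification occurs.

No product — primer B has no binding site in the template.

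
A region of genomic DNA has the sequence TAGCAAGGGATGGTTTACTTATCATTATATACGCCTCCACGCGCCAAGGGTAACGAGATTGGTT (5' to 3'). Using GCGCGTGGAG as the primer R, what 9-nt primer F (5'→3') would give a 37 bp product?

5'-GGATGGTTT-3'

The reverse primer's reverse complement CTCCACGCGC matches the template at positions 35–44, so the product ends at position 44.
A 37 bp product then starts at position 44 − 37 + 1 = 8.
The forward primer is identical to the top strand there: GGATGGTTT.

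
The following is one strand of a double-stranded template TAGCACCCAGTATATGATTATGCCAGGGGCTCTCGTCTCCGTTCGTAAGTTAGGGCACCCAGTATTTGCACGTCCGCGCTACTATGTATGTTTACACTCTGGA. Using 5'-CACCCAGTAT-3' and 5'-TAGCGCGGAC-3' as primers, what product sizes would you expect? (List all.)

78 bp, 26 bp

The forward primer CACCCAGTAT matches the top strand at positions 4–13, 56–65.
The reverse primer's reverse complement is GTCCGCGCTA, matching at positions 72–81.
Each forward site pairs with the reverse site to give a product ending at position 81: sizes 78, 26 bp.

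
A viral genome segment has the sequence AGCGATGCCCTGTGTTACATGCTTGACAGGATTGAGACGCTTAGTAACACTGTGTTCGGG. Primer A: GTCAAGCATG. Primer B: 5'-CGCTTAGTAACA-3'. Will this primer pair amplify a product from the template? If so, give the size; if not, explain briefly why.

No product — the primers' 3' ends point away from each other.

Primer A (GTCAAGCATG) has reverse complement CATGCTTGAC, which matches the top strand at positions 18–27; primer A anneals to the top strand there with its 3' end pointing upstream toward position 18.
Primer B (CGCTTAGTAACA) matches the top strand directly at positions 38–49; it anneals to the bottom strand with its 3' end pointing downstream toward position 49.
The 3' ends diverge (primer A extends toward position 1, primer B toward position 60), so the primers never converge on a shared product.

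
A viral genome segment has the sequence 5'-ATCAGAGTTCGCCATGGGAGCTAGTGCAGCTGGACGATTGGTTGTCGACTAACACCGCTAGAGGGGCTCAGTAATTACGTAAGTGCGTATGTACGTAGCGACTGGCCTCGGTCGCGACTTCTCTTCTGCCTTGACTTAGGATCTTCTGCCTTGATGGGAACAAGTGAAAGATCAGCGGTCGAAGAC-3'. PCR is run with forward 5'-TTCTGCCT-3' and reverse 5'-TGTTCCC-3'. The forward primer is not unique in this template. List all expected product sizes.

39 bp, 19 bp

The forward primer TTCTGCCT matches the top strand at positions 124–131, 144–151.
The reverse primer's reverse complement is GGGAACA, matching at positions 156–162.
Each forward site pairs with the reverse site to give a product ending at position 162: sizes 39, 19 bp.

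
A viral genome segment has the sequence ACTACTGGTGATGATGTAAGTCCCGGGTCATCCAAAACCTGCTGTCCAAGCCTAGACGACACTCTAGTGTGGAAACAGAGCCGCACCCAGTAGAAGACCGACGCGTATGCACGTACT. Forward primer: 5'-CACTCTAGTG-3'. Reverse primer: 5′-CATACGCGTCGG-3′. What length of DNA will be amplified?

Scanning the template, CACTCTAGTG occurs at positions 60–69; this primer anneals to the bottom strand there with its 3' end pointing downstream.
Reverse complement of the reverse primer: CCGACGCGTATG. This occurs on the top strand at positions 98–109.
Product length = (reverse-primer end) − (forward-primer start) + 1 = 109 − 60 + 1 = 50 bp.

50 bp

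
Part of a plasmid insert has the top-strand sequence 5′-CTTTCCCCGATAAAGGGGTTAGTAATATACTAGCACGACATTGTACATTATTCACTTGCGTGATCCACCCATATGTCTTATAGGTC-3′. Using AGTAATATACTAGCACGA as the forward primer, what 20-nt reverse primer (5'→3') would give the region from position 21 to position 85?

5'-ACCTATAAGACATATGGGTG-3'

The product's 3' end on the top strand is position 85.
The reverse primer anneals to the top strand over positions 66–85, i.e. to CACCCATATGTCTTATAGGT.
Its sequence written 5'→3' is the reverse complement: ACCTATAAGACATATGGGTG.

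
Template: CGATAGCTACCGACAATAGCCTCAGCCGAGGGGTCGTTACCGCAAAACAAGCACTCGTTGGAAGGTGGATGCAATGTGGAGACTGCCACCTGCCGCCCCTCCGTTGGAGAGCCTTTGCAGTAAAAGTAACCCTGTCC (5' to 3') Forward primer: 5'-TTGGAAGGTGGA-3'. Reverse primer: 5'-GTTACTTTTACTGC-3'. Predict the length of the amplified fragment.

73 bp

Scanning the template, TTGGAAGGTGGA occurs at positions 58–69; this primer anneals to the bottom strand there with its 3' end pointing downstream.
Reverse complement of the reverse primer: GCAGTAAAAGTAAC. This occurs on the top strand at positions 117–130.
Amplicon spans positions 58–130: 73 bp.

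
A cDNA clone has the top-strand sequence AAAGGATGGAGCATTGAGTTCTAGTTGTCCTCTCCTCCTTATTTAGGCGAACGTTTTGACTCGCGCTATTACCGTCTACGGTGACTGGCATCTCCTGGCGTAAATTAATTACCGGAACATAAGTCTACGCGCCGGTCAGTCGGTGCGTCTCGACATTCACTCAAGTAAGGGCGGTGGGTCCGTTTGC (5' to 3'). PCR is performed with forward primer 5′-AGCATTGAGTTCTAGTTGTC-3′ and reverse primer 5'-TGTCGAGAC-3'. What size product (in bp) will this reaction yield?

146 bp

Forward primer AGCATTGAGTTCTAGTTGTC is found on the top strand at positions 10–29.
Reverse complement of the reverse primer: GTCTCGACA. This occurs on the top strand at positions 147–155.
Product length = (reverse-primer end) − (forward-primer start) + 1 = 155 − 10 + 1 = 146 bp.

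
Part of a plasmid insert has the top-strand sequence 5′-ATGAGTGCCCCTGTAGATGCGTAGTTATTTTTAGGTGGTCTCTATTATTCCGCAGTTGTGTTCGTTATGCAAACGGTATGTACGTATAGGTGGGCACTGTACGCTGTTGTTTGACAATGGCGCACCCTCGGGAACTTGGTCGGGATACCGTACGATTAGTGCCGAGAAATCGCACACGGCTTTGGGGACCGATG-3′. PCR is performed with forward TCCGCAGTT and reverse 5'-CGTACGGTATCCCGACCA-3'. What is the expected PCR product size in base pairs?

Scanning the template, TCCGCAGTT occurs at positions 49–57; this primer anneals to the bottom strand there with its 3' end pointing downstream.
Taking the reverse complement of CGTACGGTATCCCGACCA gives TGGTCGGGATACCGTACG, found at positions 137–154 on the template; the primer anneals here to the top strand with its 3' end pointing upstream.
The product runs from position 49 to position 154, so its length is 154 − 49 + 1 = 106 bp.

106 bp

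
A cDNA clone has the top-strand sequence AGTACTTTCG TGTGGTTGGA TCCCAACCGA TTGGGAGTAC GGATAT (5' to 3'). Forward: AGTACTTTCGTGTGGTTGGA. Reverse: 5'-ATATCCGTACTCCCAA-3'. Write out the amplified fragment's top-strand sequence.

Forward primer AGTACTTTCGTGTGGTTGGA is found on the top strand at positions 1–20.
Reverse complement of the reverse primer: TTGGGAGTACGGATAT. This occurs on the top strand at positions 31–46.
The product is the template from position 1 through 46 (46 bp).

5'-AGTACTTTCGTGTGGTTGGATCCCAACCGATTGGGAGTACGGATAT-3'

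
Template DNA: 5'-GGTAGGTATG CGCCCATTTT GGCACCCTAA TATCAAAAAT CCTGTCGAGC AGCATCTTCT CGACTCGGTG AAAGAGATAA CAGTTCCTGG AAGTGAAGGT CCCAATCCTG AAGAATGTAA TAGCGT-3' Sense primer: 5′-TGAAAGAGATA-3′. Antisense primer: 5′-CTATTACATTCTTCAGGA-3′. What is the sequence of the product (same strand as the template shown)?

5'-TGAAAGAGATAACAGTTCCTGGAAGTGAAGGTCCCAATCCTGAAGAATGTAATAG-3'

The forward primer matches the template at positions 69–79.
Taking the reverse complement of CTATTACATTCTTCAGGA gives TCCTGAAGAATGTAATAG, found at positions 106–123 on the template; the primer anneals here to the top strand with its 3' end pointing upstream.
The product is the template from position 69 through 123 (55 bp).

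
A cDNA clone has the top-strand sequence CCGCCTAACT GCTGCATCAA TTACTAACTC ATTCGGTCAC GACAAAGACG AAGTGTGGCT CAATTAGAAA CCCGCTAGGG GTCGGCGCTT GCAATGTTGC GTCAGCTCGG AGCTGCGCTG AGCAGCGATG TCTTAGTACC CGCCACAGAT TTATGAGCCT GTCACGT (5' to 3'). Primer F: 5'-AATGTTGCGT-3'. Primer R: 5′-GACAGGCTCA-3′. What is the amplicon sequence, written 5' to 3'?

Forward primer AATGTTGCGT is found on the top strand at positions 93–102.
Taking the reverse complement of GACAGGCTCA gives TGAGCCTGTC, found at positions 154–163 on the template; the primer anneals here to the top strand with its 3' end pointing upstream.
The product is the template from position 93 through 163 (71 bp).

5'-AATGTTGCGTCAGCTCGGAGCTGCGCTGAGCAGCGATGTCTTAGTACCCGCCACAGATTTATGAGCCTGTC-3'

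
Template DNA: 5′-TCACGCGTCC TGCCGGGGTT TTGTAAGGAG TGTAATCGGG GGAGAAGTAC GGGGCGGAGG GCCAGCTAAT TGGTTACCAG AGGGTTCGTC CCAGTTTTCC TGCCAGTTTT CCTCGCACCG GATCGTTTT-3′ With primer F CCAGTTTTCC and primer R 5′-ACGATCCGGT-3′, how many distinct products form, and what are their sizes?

The forward primer CCAGTTTTCC matches the top strand at positions 91–100, 103–112.
The reverse primer's reverse complement is ACCGGATCGT, matching at positions 117–126.
Each forward site pairs with the reverse site to give a product ending at position 126: sizes 36, 24 bp.

Two products: 36 bp, 24 bp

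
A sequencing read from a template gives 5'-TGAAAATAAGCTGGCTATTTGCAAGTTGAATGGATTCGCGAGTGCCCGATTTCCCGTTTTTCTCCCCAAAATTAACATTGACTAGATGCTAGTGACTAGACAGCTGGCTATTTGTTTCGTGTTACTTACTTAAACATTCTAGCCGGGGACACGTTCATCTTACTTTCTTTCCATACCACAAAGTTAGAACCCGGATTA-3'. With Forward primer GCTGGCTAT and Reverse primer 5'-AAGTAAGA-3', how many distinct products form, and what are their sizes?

Two products: 156 bp, 63 bp

The forward primer GCTGGCTAT matches the top strand at positions 10–18, 103–111.
The reverse primer's reverse complement is TCTTACTT, matching at positions 158–165.
Each forward site pairs with the reverse site to give a product ending at position 165: sizes 156, 63 bp.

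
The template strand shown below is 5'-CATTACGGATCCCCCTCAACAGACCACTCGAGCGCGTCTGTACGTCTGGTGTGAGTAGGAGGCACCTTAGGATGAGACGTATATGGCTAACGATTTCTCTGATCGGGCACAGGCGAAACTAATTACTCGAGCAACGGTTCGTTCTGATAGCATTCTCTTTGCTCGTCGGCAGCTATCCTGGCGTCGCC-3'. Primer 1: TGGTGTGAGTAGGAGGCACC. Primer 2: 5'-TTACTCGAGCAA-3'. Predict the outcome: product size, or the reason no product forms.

Primer 1 (TGGTGTGAGTAGGAGGCACC) matches the top strand at positions 47–66 (3' end points downstream).
Primer 2 (TTACTCGAGCAA) also matches the top strand directly, at positions 123–134 — its reverse complement TTGCTCGAGTAA is not present.
Both primers anneal to the bottom strand with 3' ends pointing the same way, so neither can prime synthesis back toward the other.

No product — both primers anneal to the same strand and extend in the same direction.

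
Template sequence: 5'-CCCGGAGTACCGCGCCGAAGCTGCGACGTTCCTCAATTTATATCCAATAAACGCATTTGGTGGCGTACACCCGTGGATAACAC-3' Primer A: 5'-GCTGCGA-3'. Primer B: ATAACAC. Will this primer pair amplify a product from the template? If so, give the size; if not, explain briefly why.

No product — both primers anneal to the same strand and extend in the same direction.

Primer A (GCTGCGA) matches the top strand at positions 20–26 (3' end points downstream).
Primer B (ATAACAC) also matches the top strand directly, at positions 77–83 — its reverse complement GTGTTAT is not present.
Both primers anneal to the bottom strand with 3' ends pointing the same way, so neither can prime synthesis back toward the other.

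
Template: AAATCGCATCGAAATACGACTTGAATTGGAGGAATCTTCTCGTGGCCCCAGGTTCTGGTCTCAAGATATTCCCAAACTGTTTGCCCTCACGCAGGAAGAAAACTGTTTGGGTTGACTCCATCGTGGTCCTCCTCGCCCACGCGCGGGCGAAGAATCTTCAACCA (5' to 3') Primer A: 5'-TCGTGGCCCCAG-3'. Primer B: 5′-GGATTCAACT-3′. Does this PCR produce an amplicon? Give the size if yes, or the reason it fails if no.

Primer B (GGATTCAACT) does not match the top strand, and its reverse complement AGTTGAATCC does not match either.
With no annealing site for primer B, no amplification occurs.

No product — primer B has no binding site in the template.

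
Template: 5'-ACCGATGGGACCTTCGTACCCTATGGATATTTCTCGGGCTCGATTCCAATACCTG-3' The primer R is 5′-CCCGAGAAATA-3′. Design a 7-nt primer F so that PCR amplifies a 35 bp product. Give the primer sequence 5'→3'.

5'-GATGGGA-3'

The reverse primer's reverse complement TATTTCTCGGG matches the template at positions 28–38, so the product ends at position 38.
A 35 bp product then starts at position 38 − 35 + 1 = 4.
The forward primer is identical to the top strand there: GATGGGA.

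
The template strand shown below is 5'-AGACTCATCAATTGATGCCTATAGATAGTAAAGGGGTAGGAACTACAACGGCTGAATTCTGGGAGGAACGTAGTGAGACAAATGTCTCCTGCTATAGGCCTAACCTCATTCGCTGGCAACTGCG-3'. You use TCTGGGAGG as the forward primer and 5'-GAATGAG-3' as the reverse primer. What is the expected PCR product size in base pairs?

Forward primer TCTGGGAGG is found on the top strand at positions 58–66.
The reverse primer's reverse complement is CTCATTC, which matches the template at positions 105–111.
The product runs from position 58 to position 111, so its length is 111 − 58 + 1 = 54 bp.

54 bp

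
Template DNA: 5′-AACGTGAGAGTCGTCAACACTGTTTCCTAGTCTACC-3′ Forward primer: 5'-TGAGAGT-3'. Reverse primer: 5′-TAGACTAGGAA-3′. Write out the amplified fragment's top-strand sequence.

5'-TGAGAGTCGTCAACACTGTTTCCTAGTCTA-3'

Scanning the template, TGAGAGT occurs at positions 5–11; this primer anneals to the bottom strand there with its 3' end pointing downstream.
The reverse primer's reverse complement is TTCCTAGTCTA, which matches the template at positions 24–34.
The product is the template from position 5 through 34 (30 bp).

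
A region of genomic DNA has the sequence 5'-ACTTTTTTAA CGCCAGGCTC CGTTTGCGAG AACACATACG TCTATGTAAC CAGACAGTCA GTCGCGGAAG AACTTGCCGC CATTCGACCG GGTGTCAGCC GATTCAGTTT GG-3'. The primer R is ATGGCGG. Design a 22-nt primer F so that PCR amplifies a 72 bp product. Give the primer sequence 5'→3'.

The reverse primer's reverse complement CCGCCAT matches the template at positions 77–83, so the product ends at position 83.
A 72 bp product then starts at position 83 − 72 + 1 = 12.
The forward primer is identical to the top strand there: GCCAGGCTCCGTTTGCGAGAAC.

5'-GCCAGGCTCCGTTTGCGAGAAC-3'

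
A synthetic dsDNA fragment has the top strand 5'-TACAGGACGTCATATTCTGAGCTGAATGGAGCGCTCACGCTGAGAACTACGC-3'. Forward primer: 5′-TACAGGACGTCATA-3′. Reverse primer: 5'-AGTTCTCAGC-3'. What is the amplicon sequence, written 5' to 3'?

5'-TACAGGACGTCATATTCTGAGCTGAATGGAGCGCTCACGCTGAGAACT-3'

The forward primer matches the template at positions 1–14.
Reverse complement of the reverse primer: GCTGAGAACT. This occurs on the top strand at positions 39–48.
The product is the template from position 1 through 48 (48 bp).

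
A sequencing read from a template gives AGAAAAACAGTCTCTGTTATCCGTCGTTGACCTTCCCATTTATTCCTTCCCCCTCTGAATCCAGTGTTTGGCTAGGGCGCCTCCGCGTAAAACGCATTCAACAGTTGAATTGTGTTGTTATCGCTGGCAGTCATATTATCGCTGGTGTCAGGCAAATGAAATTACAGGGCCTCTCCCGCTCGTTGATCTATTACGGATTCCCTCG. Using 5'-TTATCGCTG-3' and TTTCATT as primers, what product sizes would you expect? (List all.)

44 bp, 26 bp

The forward primer TTATCGCTG matches the top strand at positions 118–126, 136–144.
The reverse primer's reverse complement is AATGAAA, matching at positions 155–161.
Each forward site pairs with the reverse site to give a product ending at position 161: sizes 44, 26 bp.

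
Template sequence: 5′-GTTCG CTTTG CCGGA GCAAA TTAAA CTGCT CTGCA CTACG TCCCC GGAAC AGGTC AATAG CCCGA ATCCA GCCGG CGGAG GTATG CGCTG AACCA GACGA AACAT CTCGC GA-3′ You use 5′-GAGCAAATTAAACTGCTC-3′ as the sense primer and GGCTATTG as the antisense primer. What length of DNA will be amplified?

The forward primer matches the template at positions 14–31.
Taking the reverse complement of GGCTATTG gives CAATAGCC, found at positions 55–62 on the template; the primer anneals here to the top strand with its 3' end pointing upstream.
Amplicon spans positions 14–62: 49 bp.

49 bp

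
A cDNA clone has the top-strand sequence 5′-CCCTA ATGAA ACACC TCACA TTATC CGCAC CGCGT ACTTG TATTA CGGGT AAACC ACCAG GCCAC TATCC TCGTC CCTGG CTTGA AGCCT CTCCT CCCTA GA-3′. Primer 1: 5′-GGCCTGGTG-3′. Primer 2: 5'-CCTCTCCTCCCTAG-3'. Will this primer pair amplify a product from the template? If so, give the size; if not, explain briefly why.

Primer 1 (GGCCTGGTG) has reverse complement CACCAGGCC, which matches the top strand at positions 55–63; primer 1 anneals to the top strand there with its 3' end pointing upstream toward position 55.
Primer 2 (CCTCTCCTCCCTAG) matches the top strand directly at positions 88–101; it anneals to the bottom strand with its 3' end pointing downstream toward position 101.
The 3' ends diverge (primer 1 extends toward position 1, primer 2 toward position 102), so the primers never converge on a shared product.

No product — the primers' 3' ends point away from each other.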